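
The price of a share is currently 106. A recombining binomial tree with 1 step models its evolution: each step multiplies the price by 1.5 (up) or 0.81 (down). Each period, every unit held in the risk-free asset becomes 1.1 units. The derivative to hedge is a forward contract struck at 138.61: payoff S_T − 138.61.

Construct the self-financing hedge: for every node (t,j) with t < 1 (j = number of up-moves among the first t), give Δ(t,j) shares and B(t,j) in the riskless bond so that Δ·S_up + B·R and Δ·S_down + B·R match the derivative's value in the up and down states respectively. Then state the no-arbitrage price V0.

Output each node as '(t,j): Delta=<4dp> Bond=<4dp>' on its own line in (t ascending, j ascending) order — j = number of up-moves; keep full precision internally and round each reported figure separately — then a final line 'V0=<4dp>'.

Risk-neutral probability p* = (R−d)/(u−d) = (1.1−0.81)/(1.5−0.81) = 0.4203.
Terminal values V(1,·): V(1,0)=-52.7500, V(1,1)=20.3900
  t=0,j=0: stock 106.0000 → up 159.0000 (V=20.3900), down 85.8600 (V=-52.7500). Price -20.0091; hedge Δ=1.0000, bond B=-126.0091.
Check: Δ(0,0)·S0 + B(0,0) = -20.0091 = V0.

(0,0): Delta=1.0000 Bond=-126.0091
V0=-20.0091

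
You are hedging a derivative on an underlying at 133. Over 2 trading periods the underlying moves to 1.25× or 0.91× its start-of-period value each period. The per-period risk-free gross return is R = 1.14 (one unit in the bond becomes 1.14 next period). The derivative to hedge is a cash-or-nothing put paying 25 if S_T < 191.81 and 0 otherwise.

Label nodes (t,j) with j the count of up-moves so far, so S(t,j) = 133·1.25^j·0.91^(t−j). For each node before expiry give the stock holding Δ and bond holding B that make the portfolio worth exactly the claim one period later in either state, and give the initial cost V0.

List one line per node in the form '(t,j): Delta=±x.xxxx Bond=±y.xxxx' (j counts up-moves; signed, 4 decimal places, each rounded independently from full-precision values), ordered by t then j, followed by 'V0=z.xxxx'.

(0,0): Delta=-0.3281 Bond=54.0657
(1,0): Delta=0.0000 Bond=21.9298
(1,1): Delta=-0.4423 Bond=80.6244
V0=10.4337

Risk-neutral probability p* = (R−d)/(u−d) = (1.14−0.91)/(1.25−0.91) = 0.6765.
Terminal payoffs: V(2,0)=25.0000, V(2,1)=25.0000, V(2,2)=0.0000
  t=1,j=0: stock 121.0300 → up 151.2875 (V=25.0000), down 110.1373 (V=25.0000). Price 21.9298; hedge Δ=0.0000, bond B=21.9298.
  t=1,j=1: stock 166.2500 → up 207.8125 (V=0.0000), down 151.2875 (V=25.0000). Price 7.0949; hedge Δ=-0.4423, bond B=80.6244.
  t=0,j=0: stock 133.0000 → up 166.2500 (V=7.0949), down 121.0300 (V=21.9298). Price 10.4337; hedge Δ=-0.3281, bond B=54.0657.
The time-0 hedge costs 10.4337, which is the no-arbitrage price.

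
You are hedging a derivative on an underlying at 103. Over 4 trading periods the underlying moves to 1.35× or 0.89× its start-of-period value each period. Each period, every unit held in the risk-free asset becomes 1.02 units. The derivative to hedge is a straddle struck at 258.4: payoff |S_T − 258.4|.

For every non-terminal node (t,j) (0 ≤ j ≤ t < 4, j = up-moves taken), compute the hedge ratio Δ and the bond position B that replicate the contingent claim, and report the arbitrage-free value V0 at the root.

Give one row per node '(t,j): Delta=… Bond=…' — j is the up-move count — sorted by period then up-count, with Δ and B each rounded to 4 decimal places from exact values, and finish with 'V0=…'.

Risk-neutral probability p* = (R−d)/(u−d) = (1.02−0.89)/(1.35−0.89) = 0.2826.
Terminal values V(4,·): V(4,0)=193.7755, V(4,1)=160.3741, V(4,2)=109.7090, V(4,3)=32.8574, V(4,4)=83.7151
  t=3,j=0: stock 72.6118 → up 98.0259 (V=160.3741), down 64.6245 (V=193.7755). Price 180.7215; hedge Δ=-1.0000, bond B=253.3333.
  t=3,j=1: stock 110.1415 → up 148.6910 (V=109.7090), down 98.0259 (V=160.3741). Price 143.1918; hedge Δ=-1.0000, bond B=253.3333.
  t=3,j=2: stock 167.0686 → up 225.5426 (V=32.8574), down 148.6910 (V=109.7090). Price 86.2648; hedge Δ=-1.0000, bond B=253.3333.
  t=3,j=3: stock 253.4186 → up 342.1151 (V=83.7151), down 225.5426 (V=32.8574). Price 46.3042; hedge Δ=0.4363, bond B=-64.2561.
  t=2,j=0: stock 81.5863 → up 110.1415 (V=143.1918), down 72.6118 (V=180.7215). Price 166.7797; hedge Δ=-1.0000, bond B=248.3660.
  t=2,j=1: stock 123.7545 → up 167.0686 (V=86.2648), down 110.1415 (V=143.1918). Price 124.6115; hedge Δ=-1.0000, bond B=248.3660.
  t=2,j=2: stock 187.7175 → up 253.4186 (V=46.3042), down 167.0686 (V=86.2648). Price 73.5015; hedge Δ=-0.4628, bond B=160.3724.
  t=1,j=0: stock 91.6700 → up 123.7545 (V=124.6115), down 81.5863 (V=166.7797). Price 151.8261; hedge Δ=-1.0000, bond B=243.4961.
  t=1,j=1: stock 139.0500 → up 187.7175 (V=73.5015), down 123.7545 (V=124.6115). Price 108.0072; hedge Δ=-0.7991, bond B=219.1159.
  t=0,j=0: stock 103.0000 → up 139.0500 (V=108.0072), down 91.6700 (V=151.8261). Price 136.7083; hedge Δ=-0.9248, bond B=231.9667.
Self-financing check: at every node Δ·S+B equals the discounted successor values.

(0,0): Delta=-0.9248 Bond=231.9667
(1,0): Delta=-1.0000 Bond=243.4961
(1,1): Delta=-0.7991 Bond=219.1159
(2,0): Delta=-1.0000 Bond=248.3660
(2,1): Delta=-1.0000 Bond=248.3660
(2,2): Delta=-0.4628 Bond=160.3724
(3,0): Delta=-1.0000 Bond=253.3333
(3,1): Delta=-1.0000 Bond=253.3333
(3,2): Delta=-1.0000 Bond=253.3333
(3,3): Delta=0.4363 Bond=-64.2561
V0=136.7083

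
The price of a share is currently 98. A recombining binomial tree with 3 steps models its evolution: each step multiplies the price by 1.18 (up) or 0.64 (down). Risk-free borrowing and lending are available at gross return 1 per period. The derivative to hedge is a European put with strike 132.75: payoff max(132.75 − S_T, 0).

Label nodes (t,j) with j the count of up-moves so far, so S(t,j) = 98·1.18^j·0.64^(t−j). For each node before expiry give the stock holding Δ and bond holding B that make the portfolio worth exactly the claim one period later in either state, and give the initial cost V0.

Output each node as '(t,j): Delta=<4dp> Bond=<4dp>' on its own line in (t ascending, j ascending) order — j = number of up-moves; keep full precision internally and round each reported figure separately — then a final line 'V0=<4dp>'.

(0,0): Delta=-0.7626 Bond=117.8603
(1,0): Delta=-1.0000 Bond=132.7500
(1,1): Delta=-0.6982 Bond=110.4155
(2,0): Delta=-1.0000 Bond=132.7500
(2,1): Delta=-1.0000 Bond=132.7500
(2,2): Delta=-0.6164 Bond=99.2482
V0=43.1254

Under the risk-neutral measure, an up-move has probability p* = (R−d)/(u−d) = 0.6667 and values discount at R = 1.
Terminal values V(3,·): V(3,0)=107.0599, V(3,1)=85.3839, V(3,2)=45.4187, V(3,3)=0.0000
  t=2,j=0: stock 40.1408 → up 47.3661 (V=85.3839), down 25.6901 (V=107.0599). Price 92.6092; hedge Δ=-1.0000, bond B=132.7500.
  t=2,j=1: stock 74.0096 → up 87.3313 (V=45.4187), down 47.3661 (V=85.3839). Price 58.7404; hedge Δ=-1.0000, bond B=132.7500.
  t=2,j=2: stock 136.4552 → up 161.0171 (V=0.0000), down 87.3313 (V=45.4187). Price 15.1396; hedge Δ=-0.6164, bond B=99.2482.
  t=1,j=0: stock 62.7200 → up 74.0096 (V=58.7404), down 40.1408 (V=92.6092). Price 70.0300; hedge Δ=-1.0000, bond B=132.7500.
  t=1,j=1: stock 115.6400 → up 136.4552 (V=15.1396), down 74.0096 (V=58.7404). Price 29.6732; hedge Δ=-0.6982, bond B=110.4155.
  t=0,j=0: stock 98.0000 → up 115.6400 (V=29.6732), down 62.7200 (V=70.0300). Price 43.1254; hedge Δ=-0.7626, bond B=117.8603.
Root portfolio cost Δ·98+B reproduces V0=43.1254.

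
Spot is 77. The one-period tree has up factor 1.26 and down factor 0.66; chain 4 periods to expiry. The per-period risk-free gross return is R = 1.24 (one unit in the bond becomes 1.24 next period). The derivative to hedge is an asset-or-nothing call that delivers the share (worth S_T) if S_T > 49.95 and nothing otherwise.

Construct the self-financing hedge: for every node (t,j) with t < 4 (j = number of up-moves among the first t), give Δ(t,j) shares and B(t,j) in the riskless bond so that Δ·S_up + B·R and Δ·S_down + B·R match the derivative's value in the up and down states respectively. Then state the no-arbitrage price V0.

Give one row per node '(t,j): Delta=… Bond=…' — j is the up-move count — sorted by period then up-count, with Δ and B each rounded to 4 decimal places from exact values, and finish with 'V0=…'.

(0,0): Delta=1.0010 Bond=-0.0798
(1,0): Delta=1.0380 Bond=-1.9799
(1,1): Delta=1.0003 Bond=-0.0341
(2,0): Delta=2.0627 Bond=-36.8253
(2,1): Delta=1.0195 Bond=-1.2698
(2,2): Delta=1.0000 Bond=0.0000
(3,0): Delta=0.0000 Bond=0.0000
(3,1): Delta=2.1000 Bond=-47.2379
(3,2): Delta=1.0000 Bond=0.0000
(3,3): Delta=1.0000 Bond=0.0000
V0=76.9983

No-arbitrage ⇒ martingale measure with p* = (R−d)/(u−d) = 0.9667.
Payoff layer (t=4): V(4,0)=0.0000, V(4,1)=0.0000, V(4,2)=53.2500, V(4,3)=101.6591, V(4,4)=194.0765
  t=3,j=0: stock 22.1372 → up 27.8929 (V=0.0000), down 14.6105 (V=0.0000). Price 0.0000; hedge Δ=0.0000, bond B=0.0000.
  t=3,j=1: stock 42.2619 → up 53.2500 (V=53.2500), down 27.8929 (V=0.0000). Price 41.5121; hedge Δ=2.1000, bond B=-47.2379.
  t=3,j=2: stock 80.6818 → up 101.6591 (V=101.6591), down 53.2500 (V=53.2500). Price 80.6818; hedge Δ=1.0000, bond B=0.0000.
  t=3,j=3: stock 154.0290 → up 194.0765 (V=194.0765), down 101.6591 (V=101.6591). Price 154.0290; hedge Δ=1.0000, bond B=0.0000.
  t=2,j=0: stock 33.5412 → up 42.2619 (V=41.5121), down 22.1372 (V=0.0000). Price 32.3616; hedge Δ=2.0627, bond B=-36.8253.
  t=2,j=1: stock 64.0332 → up 80.6818 (V=80.6818), down 42.2619 (V=41.5121). Price 64.0130; hedge Δ=1.0195, bond B=-1.2698.
  t=2,j=2: stock 122.2452 → up 154.0290 (V=154.0290), down 80.6818 (V=80.6818). Price 122.2452; hedge Δ=1.0000, bond B=0.0000.
  t=1,j=0: stock 50.8200 → up 64.0332 (V=64.0130), down 33.5412 (V=32.3616). Price 50.7726; hedge Δ=1.0380, bond B=-1.9799.
  t=1,j=1: stock 97.0200 → up 122.2452 (V=122.2452), down 64.0332 (V=64.0130). Price 97.0195; hedge Δ=1.0003, bond B=-0.0341.
  t=0,j=0: stock 77.0000 → up 97.0200 (V=97.0195), down 50.8200 (V=50.7726). Price 76.9983; hedge Δ=1.0010, bond B=-0.0798.
Root portfolio cost Δ·77+B reproduces V0=76.9983.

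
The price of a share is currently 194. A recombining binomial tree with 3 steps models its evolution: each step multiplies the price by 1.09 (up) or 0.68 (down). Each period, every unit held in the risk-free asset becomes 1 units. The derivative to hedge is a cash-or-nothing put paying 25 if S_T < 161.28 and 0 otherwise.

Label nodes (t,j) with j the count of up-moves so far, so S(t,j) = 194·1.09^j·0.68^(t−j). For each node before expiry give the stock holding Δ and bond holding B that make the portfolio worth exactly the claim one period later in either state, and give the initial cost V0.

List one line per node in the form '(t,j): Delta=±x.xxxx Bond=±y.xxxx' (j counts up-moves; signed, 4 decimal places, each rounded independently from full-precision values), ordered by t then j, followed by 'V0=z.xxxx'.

(0,0): Delta=-0.1915 Bond=50.2579
(1,0): Delta=0.0000 Bond=25.0000
(1,1): Delta=-0.2251 Bond=57.3617
(2,0): Delta=0.0000 Bond=25.0000
(2,1): Delta=0.0000 Bond=25.0000
(2,2): Delta=-0.2645 Bond=66.4634
V0=13.1139

No-arbitrage ⇒ martingale measure with p* = (R−d)/(u−d) = 0.7805.
Terminal payoffs: V(3,0)=25.0000, V(3,1)=25.0000, V(3,2)=25.0000, V(3,3)=0.0000
  t=2,j=0: stock 89.7056 → up 97.7791 (V=25.0000), down 60.9998 (V=25.0000). Price 25.0000; hedge Δ=0.0000, bond B=25.0000.
  t=2,j=1: stock 143.7928 → up 156.7342 (V=25.0000), down 97.7791 (V=25.0000). Price 25.0000; hedge Δ=0.0000, bond B=25.0000.
  t=2,j=2: stock 230.4914 → up 251.2356 (V=0.0000), down 156.7342 (V=25.0000). Price 5.4878; hedge Δ=-0.2645, bond B=66.4634.
  t=1,j=0: stock 131.9200 → up 143.7928 (V=25.0000), down 89.7056 (V=25.0000). Price 25.0000; hedge Δ=0.0000, bond B=25.0000.
  t=1,j=1: stock 211.4600 → up 230.4914 (V=5.4878), down 143.7928 (V=25.0000). Price 9.7710; hedge Δ=-0.2251, bond B=57.3617.
  t=0,j=0: stock 194.0000 → up 211.4600 (V=9.7710), down 131.9200 (V=25.0000). Price 13.1139; hedge Δ=-0.1915, bond B=50.2579.
The time-0 hedge costs 13.1139, which is the no-arbitrage price.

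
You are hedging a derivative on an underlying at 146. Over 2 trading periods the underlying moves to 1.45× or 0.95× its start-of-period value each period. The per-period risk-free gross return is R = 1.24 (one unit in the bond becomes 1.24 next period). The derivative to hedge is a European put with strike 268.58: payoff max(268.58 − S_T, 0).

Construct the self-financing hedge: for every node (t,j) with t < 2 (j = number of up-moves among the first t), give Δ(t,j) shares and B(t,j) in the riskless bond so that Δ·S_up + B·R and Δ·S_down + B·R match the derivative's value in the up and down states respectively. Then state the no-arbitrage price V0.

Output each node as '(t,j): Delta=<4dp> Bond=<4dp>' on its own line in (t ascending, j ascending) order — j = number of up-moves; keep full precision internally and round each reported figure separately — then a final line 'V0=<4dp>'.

(0,0): Delta=-0.7541 Bond=147.1642
(1,0): Delta=-1.0000 Bond=216.5968
(1,1): Delta=-0.6374 Bond=157.7810
V0=37.0728

Since d<R<u, set p* = (R−d)/(u−d) = 0.5800; price each node as the discounted p*-expectation of its children.
Payoff layer (t=2): V(2,0)=136.8150, V(2,1)=67.4650, V(2,2)=0.0000
(1,0): S=138.7000. Δ = (V_up−V_dn)/(S_up−S_dn) = (67.4650−136.8150)/(201.1150−131.7650) = -1.0000. V = [p*·67.4650 + (1−p*)·136.8150]/1.24 = 77.8968. B = V − Δ·S = 216.5968.
(1,1): S=211.7000. Δ = (V_up−V_dn)/(S_up−S_dn) = (0.0000−67.4650)/(306.9650−201.1150) = -0.6374. V = [p*·0.0000 + (1−p*)·67.4650]/1.24 = 22.8510. B = V − Δ·S = 157.7810.
(0,0): S=146.0000. Δ = (V_up−V_dn)/(S_up−S_dn) = (22.8510−77.8968)/(211.7000−138.7000) = -0.7541. V = [p*·22.8510 + (1−p*)·77.8968]/1.24 = 37.0728. B = V − Δ·S = 147.1642.
Self-financing check: at every node Δ·S+B equals the discounted successor values.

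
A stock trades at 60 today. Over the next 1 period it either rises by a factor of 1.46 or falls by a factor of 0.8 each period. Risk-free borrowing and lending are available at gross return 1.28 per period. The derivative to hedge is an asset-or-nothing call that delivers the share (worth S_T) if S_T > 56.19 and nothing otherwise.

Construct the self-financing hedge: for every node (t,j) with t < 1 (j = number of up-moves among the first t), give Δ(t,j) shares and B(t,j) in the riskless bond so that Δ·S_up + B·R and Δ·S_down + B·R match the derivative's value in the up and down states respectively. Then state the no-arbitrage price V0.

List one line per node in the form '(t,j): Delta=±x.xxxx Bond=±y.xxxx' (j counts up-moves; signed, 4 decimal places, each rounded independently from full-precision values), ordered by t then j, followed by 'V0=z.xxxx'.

Under the risk-neutral measure, an up-move has probability p* = (R−d)/(u−d) = 0.7273 and values discount at R = 1.28.
Terminal payoffs: V(1,0)=0.0000, V(1,1)=87.6000
(0,0): S=60.0000. Δ = (V_up−V_dn)/(S_up−S_dn) = (87.6000−0.0000)/(87.6000−48.0000) = 2.2121. V = [p*·87.6000 + (1−p*)·0.0000]/1.28 = 49.7727. B = V − Δ·S = -82.9545.
Check: Δ(0,0)·S0 + B(0,0) = 49.7727 = V0.

(0,0): Delta=2.2121 Bond=-82.9545
V0=49.7727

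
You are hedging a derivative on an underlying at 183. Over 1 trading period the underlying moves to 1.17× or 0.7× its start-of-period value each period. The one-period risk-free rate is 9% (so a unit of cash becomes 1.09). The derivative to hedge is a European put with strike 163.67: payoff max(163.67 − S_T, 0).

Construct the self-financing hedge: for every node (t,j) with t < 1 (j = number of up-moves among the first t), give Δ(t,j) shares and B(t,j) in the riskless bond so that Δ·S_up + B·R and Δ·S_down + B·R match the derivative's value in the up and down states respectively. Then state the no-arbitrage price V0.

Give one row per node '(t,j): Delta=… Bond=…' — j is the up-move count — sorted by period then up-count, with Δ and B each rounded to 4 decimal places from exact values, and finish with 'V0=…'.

(0,0): Delta=-0.4136 Bond=81.2354
V0=5.5546

No-arbitrage ⇒ martingale measure with p* = (R−d)/(u−d) = 0.8298.
Terminal payoffs: V(1,0)=35.5700, V(1,1)=0.0000
Node (0,0) S=183.0000: V=(p*·0.0000+(1−p*)·35.5700)/1.09=5.5546; Δ=(0.0000−35.5700)/(214.1100−128.1000)=-0.4136; B=V−Δ·S=81.2354
Each (Δ,B) replicates both successor values, so the strategy is self-financing and V0 is arbitrage-free.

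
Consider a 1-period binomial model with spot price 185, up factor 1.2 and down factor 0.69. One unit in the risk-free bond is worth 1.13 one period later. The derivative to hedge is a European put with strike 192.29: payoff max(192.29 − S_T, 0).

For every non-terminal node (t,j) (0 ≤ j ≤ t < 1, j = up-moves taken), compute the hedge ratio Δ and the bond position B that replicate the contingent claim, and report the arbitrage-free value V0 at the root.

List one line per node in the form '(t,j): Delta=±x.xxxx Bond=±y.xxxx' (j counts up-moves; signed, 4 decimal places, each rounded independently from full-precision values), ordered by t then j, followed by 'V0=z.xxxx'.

Since d<R<u, set p* = (R−d)/(u−d) = 0.8627; price each node as the discounted p*-expectation of its children.
At expiry t=1: V(1,0)=64.6400, V(1,1)=0.0000
Node (0,0) S=185.0000: V=(p*·0.0000+(1−p*)·64.6400)/1.13=7.8515; Δ=(0.0000−64.6400)/(222.0000−127.6500)=-0.6851; B=V−Δ·S=134.5966
The time-0 hedge costs 7.8515, which is the no-arbitrage price.

(0,0): Delta=-0.6851 Bond=134.5966
V0=7.8515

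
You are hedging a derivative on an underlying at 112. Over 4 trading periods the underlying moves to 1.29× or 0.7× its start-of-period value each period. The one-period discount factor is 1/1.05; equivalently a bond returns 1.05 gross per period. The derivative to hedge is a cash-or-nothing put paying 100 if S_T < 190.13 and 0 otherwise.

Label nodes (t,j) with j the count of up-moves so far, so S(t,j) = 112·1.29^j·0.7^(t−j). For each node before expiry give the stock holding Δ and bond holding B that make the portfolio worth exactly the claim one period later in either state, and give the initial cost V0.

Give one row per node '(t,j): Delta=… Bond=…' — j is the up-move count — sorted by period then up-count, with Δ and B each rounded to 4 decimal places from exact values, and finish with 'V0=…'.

(0,0): Delta=-0.2729 Bond=102.6471
(1,0): Delta=0.0000 Bond=86.3838
(1,1): Delta=-0.3744 Bond=122.4508
(2,0): Delta=0.0000 Bond=90.7029
(2,1): Delta=0.0000 Bond=90.7029
(2,2): Delta=-0.5138 Bond=154.5416
(3,0): Delta=0.0000 Bond=95.2381
(3,1): Delta=0.0000 Bond=95.2381
(3,2): Delta=0.0000 Bond=95.2381
(3,3): Delta=-0.7050 Bond=208.2324
V0=72.0818

Since d<R<u, set p* = (R−d)/(u−d) = 0.5932; price each node as the discounted p*-expectation of its children.
Payoff layer (t=4): V(4,0)=100.0000, V(4,1)=100.0000, V(4,2)=100.0000, V(4,3)=100.0000, V(4,4)=0.0000
  t=3,j=0: stock 38.4160 → up 49.5566 (V=100.0000), down 26.8912 (V=100.0000). Price 95.2381; hedge Δ=0.0000, bond B=95.2381.
  t=3,j=1: stock 70.7952 → up 91.3258 (V=100.0000), down 49.5566 (V=100.0000). Price 95.2381; hedge Δ=0.0000, bond B=95.2381.
  t=3,j=2: stock 130.4654 → up 168.3004 (V=100.0000), down 91.3258 (V=100.0000). Price 95.2381; hedge Δ=0.0000, bond B=95.2381.
  t=3,j=3: stock 240.4292 → up 310.1536 (V=0.0000), down 168.3004 (V=100.0000). Price 38.7409; hedge Δ=-0.7050, bond B=208.2324.
  t=2,j=0: stock 54.8800 → up 70.7952 (V=95.2381), down 38.4160 (V=95.2381). Price 90.7029; hedge Δ=0.0000, bond B=90.7029.
  t=2,j=1: stock 101.1360 → up 130.4654 (V=95.2381), down 70.7952 (V=95.2381). Price 90.7029; hedge Δ=0.0000, bond B=90.7029.
  t=2,j=2: stock 186.3792 → up 240.4292 (V=38.7409), down 130.4654 (V=95.2381). Price 58.7836; hedge Δ=-0.5138, bond B=154.5416.
  t=1,j=0: stock 78.4000 → up 101.1360 (V=90.7029), down 54.8800 (V=90.7029). Price 86.3838; hedge Δ=0.0000, bond B=86.3838.
  t=1,j=1: stock 144.4800 → up 186.3792 (V=58.7836), down 101.1360 (V=90.7029). Price 68.3503; hedge Δ=-0.3744, bond B=122.4508.
  t=0,j=0: stock 112.0000 → up 144.4800 (V=68.3503), down 78.4000 (V=86.3838). Price 72.0818; hedge Δ=-0.2729, bond B=102.6471.
Self-financing check: at every node Δ·S+B equals the discounted successor values.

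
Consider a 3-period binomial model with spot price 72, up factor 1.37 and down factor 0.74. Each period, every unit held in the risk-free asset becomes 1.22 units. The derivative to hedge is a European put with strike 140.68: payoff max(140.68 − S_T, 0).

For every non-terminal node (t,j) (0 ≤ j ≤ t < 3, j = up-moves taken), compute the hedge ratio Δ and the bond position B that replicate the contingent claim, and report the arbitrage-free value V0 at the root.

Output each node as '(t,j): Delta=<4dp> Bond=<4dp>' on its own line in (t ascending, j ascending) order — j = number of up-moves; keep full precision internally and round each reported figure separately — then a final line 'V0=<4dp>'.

Since d<R<u, set p* = (R−d)/(u−d) = 0.7619; price each node as the discounted p*-expectation of its children.
Payoff layer (t=3): V(3,0)=111.5039, V(3,1)=86.6647, V(3,2)=40.6788, V(3,3)=0.0000
  t=2,j=0: stock 39.4272 → up 54.0153 (V=86.6647), down 29.1761 (V=111.5039). Price 75.8843; hedge Δ=-1.0000, bond B=115.3115.
  t=2,j=1: stock 72.9936 → up 100.0012 (V=40.6788), down 54.0153 (V=86.6647). Price 42.3179; hedge Δ=-1.0000, bond B=115.3115.
  t=2,j=2: stock 135.1368 → up 185.1374 (V=0.0000), down 100.0012 (V=40.6788). Price 7.9389; hedge Δ=-0.4778, bond B=72.5083.
  t=1,j=0: stock 53.2800 → up 72.9936 (V=42.3179), down 39.4272 (V=75.8843). Price 41.2376; hedge Δ=-1.0000, bond B=94.5176.
  t=1,j=1: stock 98.6400 → up 135.1368 (V=7.9389), down 72.9936 (V=42.3179). Price 13.2167; hedge Δ=-0.5532, bond B=67.7865.
  t=0,j=0: stock 72.0000 → up 98.6400 (V=13.2167), down 53.2800 (V=41.2376). Price 16.3019; hedge Δ=-0.6177, bond B=60.7796.
Each (Δ,B) replicates both successor values, so the strategy is self-financing and V0 is arbitrage-free.

(0,0): Delta=-0.6177 Bond=60.7796
(1,0): Delta=-1.0000 Bond=94.5176
(1,1): Delta=-0.5532 Bond=67.7865
(2,0): Delta=-1.0000 Bond=115.3115
(2,1): Delta=-1.0000 Bond=115.3115
(2,2): Delta=-0.4778 Bond=72.5083
V0=16.3019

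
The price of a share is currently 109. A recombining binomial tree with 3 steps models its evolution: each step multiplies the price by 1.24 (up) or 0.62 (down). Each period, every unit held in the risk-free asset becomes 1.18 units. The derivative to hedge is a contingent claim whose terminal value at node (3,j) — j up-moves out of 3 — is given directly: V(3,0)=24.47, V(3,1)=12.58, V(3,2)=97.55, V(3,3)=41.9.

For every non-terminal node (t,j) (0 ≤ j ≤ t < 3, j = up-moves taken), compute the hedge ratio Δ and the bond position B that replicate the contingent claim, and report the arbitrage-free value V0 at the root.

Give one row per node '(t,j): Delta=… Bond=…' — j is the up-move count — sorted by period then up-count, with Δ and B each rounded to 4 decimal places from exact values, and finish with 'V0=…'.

The replicating-portfolio and risk-neutral prices coincide; use p* = (1.18−0.62)/(1.24−0.62) = 0.9032 for the latter.
Terminal values V(3,·): V(3,0)=24.4700, V(3,1)=12.5800, V(3,2)=97.5500, V(3,3)=41.9000
Node (2,0) S=41.8996: V=(p*·12.5800+(1−p*)·24.4700)/1.18=11.6361; Δ=(12.5800−24.4700)/(51.9555−25.9778)=-0.4577; B=V−Δ·S=30.8136
Node (2,1) S=83.7992: V=(p*·97.5500+(1−p*)·12.5800)/1.18=75.7009; Δ=(97.5500−12.5800)/(103.9110−51.9555)=1.6354; B=V−Δ·S=-61.3475
Node (2,2) S=167.5984: V=(p*·41.9000+(1−p*)·97.5500)/1.18=40.0724; Δ=(41.9000−97.5500)/(207.8220−103.9110)=-0.5356; B=V−Δ·S=129.8305
Node (1,0) S=67.5800: V=(p*·75.7009+(1−p*)·11.6361)/1.18=58.8992; Δ=(75.7009−11.6361)/(83.7992−41.8996)=1.5290; B=V−Δ·S=-44.4311
Node (1,1) S=135.1600: V=(p*·40.0724+(1−p*)·75.7009)/1.18=36.8817; Δ=(40.0724−75.7009)/(167.5984−83.7992)=-0.4252; B=V−Δ·S=94.3470
Node (0,0) S=109.0000: V=(p*·36.8817+(1−p*)·58.8992)/1.18=33.0614; Δ=(36.8817−58.8992)/(135.1600−67.5800)=-0.3258; B=V−Δ·S=68.5736
Check: Δ(0,0)·S0 + B(0,0) = 33.0614 = V0.

(0,0): Delta=-0.3258 Bond=68.5736
(1,0): Delta=1.5290 Bond=-44.4311
(1,1): Delta=-0.4252 Bond=94.3470
(2,0): Delta=-0.4577 Bond=30.8136
(2,1): Delta=1.6354 Bond=-61.3475
(2,2): Delta=-0.5356 Bond=129.8305
V0=33.0614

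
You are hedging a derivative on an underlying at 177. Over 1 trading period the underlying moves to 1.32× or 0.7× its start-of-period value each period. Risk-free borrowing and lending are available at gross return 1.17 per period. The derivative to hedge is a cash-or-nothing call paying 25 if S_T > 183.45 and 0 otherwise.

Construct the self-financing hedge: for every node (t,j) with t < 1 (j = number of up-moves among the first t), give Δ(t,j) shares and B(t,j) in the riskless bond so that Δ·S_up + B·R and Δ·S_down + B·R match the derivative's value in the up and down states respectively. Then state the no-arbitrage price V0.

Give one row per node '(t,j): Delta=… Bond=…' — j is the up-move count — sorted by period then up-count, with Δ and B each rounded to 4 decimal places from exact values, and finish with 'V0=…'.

(0,0): Delta=0.2278 Bond=-24.1246
V0=16.1980

Risk-neutral probability p* = (R−d)/(u−d) = (1.17−0.7)/(1.32−0.7) = 0.7581.
At expiry t=1: V(1,0)=0.0000, V(1,1)=25.0000
(0,0): S=177.0000. Δ = (V_up−V_dn)/(S_up−S_dn) = (25.0000−0.0000)/(233.6400−123.9000) = 0.2278. V = [p*·25.0000 + (1−p*)·0.0000]/1.17 = 16.1980. B = V − Δ·S = -24.1246.
The time-0 hedge costs 16.1980, which is the no-arbitrage price.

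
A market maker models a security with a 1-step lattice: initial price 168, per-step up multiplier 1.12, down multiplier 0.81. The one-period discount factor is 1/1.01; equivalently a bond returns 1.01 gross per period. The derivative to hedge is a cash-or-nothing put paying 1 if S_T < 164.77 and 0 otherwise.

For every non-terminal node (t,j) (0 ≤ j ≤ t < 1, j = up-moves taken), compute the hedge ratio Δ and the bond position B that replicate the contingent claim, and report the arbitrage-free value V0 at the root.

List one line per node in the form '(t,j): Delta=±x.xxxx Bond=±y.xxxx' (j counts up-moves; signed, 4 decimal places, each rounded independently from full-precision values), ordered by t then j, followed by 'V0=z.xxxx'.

(0,0): Delta=-0.0192 Bond=3.5771
V0=0.3513

Under the risk-neutral measure, an up-move has probability p* = (R−d)/(u−d) = 0.6452 and values discount at R = 1.01.
Terminal payoffs: V(1,0)=1.0000, V(1,1)=0.0000
Node (0,0) S=168.0000: V=(p*·0.0000+(1−p*)·1.0000)/1.01=0.3513; Δ=(0.0000−1.0000)/(188.1600−136.0800)=-0.0192; B=V−Δ·S=3.5771
Self-financing check: at every node Δ·S+B equals the discounted successor values.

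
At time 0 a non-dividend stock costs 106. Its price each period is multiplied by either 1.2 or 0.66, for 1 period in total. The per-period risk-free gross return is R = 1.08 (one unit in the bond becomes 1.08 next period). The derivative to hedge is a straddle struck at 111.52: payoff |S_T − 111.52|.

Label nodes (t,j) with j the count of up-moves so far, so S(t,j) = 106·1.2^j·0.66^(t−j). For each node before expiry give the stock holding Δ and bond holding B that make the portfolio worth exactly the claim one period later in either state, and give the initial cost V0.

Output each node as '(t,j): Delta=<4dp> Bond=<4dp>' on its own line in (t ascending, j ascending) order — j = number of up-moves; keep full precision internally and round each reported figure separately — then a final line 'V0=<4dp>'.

Risk-neutral probability p* = (R−d)/(u−d) = (1.08−0.66)/(1.2−0.66) = 0.7778.
Terminal payoffs: V(1,0)=41.5600, V(1,1)=15.6800
  t=0,j=0: stock 106.0000 → up 127.2000 (V=15.6800), down 69.9600 (V=41.5600). Price 19.8436; hedge Δ=-0.4521, bond B=67.7695.
Each (Δ,B) replicates both successor values, so the strategy is self-financing and V0 is arbitrage-free.

(0,0): Delta=-0.4521 Bond=67.7695
V0=19.8436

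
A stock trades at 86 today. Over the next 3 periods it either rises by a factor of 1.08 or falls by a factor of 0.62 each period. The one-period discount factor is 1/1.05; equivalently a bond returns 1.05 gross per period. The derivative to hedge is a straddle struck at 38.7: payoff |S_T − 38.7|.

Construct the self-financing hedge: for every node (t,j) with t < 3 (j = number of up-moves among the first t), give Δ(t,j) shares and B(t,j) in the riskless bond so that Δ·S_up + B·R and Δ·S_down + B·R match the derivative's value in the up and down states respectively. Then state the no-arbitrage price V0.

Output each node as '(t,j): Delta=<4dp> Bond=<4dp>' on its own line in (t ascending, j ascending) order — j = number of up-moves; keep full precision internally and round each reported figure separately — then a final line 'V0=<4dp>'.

(0,0): Delta=0.9803 Bond=-31.6639
(1,0): Delta=0.7054 Bond=-18.5918
(1,1): Delta=0.9913 Bond=-34.2696
(2,0): Delta=-1.0000 Bond=36.8571
(2,1): Delta=0.7737 Bond=-23.4547
(2,2): Delta=1.0000 Bond=-36.8571
V0=52.6400

The replicating-portfolio and risk-neutral prices coincide; use p* = (1.05−0.62)/(1.08−0.62) = 0.9348 for the latter.
Terminal payoffs: V(3,0)=18.2038, V(3,1)=2.9969, V(3,2)=23.4924, V(3,3)=69.6352
(2,0): S=33.0584. Δ = (V_up−V_dn)/(S_up−S_dn) = (2.9969−18.2038)/(35.7031−20.4962) = -1.0000. V = [p*·2.9969 + (1−p*)·18.2038]/1.05 = 3.7987. B = V − Δ·S = 36.8571.
(2,1): S=57.5856. Δ = (V_up−V_dn)/(S_up−S_dn) = (23.4924−2.9969)/(62.1924−35.7031) = 0.7737. V = [p*·23.4924 + (1−p*)·2.9969]/1.05 = 21.1007. B = V − Δ·S = -23.4547.
(2,2): S=100.3104. Δ = (V_up−V_dn)/(S_up−S_dn) = (69.6352−23.4924)/(108.3352−62.1924) = 1.0000. V = [p*·69.6352 + (1−p*)·23.4924]/1.05 = 63.4533. B = V − Δ·S = -36.8571.
(1,0): S=53.3200. Δ = (V_up−V_dn)/(S_up−S_dn) = (21.1007−3.7987)/(57.5856−33.0584) = 0.7054. V = [p*·21.1007 + (1−p*)·3.7987]/1.05 = 19.0213. B = V − Δ·S = -18.5918.
(1,1): S=92.8800. Δ = (V_up−V_dn)/(S_up−S_dn) = (63.4533−21.1007)/(100.3104−57.5856) = 0.9913. V = [p*·63.4533 + (1−p*)·21.1007]/1.05 = 57.8011. B = V − Δ·S = -34.2696.
(0,0): S=86.0000. Δ = (V_up−V_dn)/(S_up−S_dn) = (57.8011−19.0213)/(92.8800−53.3200) = 0.9803. V = [p*·57.8011 + (1−p*)·19.0213]/1.05 = 52.6400. B = V − Δ·S = -31.6639.
Self-financing check: at every node Δ·S+B equals the discounted successor values.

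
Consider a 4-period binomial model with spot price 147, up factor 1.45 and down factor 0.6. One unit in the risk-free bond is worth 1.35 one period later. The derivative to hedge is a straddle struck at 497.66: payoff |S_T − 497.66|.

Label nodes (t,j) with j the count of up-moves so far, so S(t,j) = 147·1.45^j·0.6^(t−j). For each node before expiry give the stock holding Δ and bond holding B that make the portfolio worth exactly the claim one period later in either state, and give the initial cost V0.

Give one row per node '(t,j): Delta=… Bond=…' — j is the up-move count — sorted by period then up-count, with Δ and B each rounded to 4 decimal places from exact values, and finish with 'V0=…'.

(0,0): Delta=-0.3200 Bond=105.4034
(1,0): Delta=-1.0000 Bond=202.2700
(1,1): Delta=-0.2825 Bond=134.2979
(2,0): Delta=-1.0000 Bond=273.0645
(2,1): Delta=-1.0000 Bond=273.0645
(2,2): Delta=-0.2429 Bond=169.0673
(3,0): Delta=-1.0000 Bond=368.6370
(3,1): Delta=-1.0000 Bond=368.6370
(3,2): Delta=-1.0000 Bond=368.6370
(3,3): Delta=-0.2011 Bond=209.5213
V0=58.3623

The replicating-portfolio and risk-neutral prices coincide; use p* = (1.35−0.6)/(1.45−0.6) = 0.8824 for the latter.
Payoff layer (t=4): V(4,0)=478.6088, V(4,1)=451.6196, V(4,2)=386.3957, V(4,3)=228.7713, V(4,4)=152.1544
Node (3,0) S=31.7520: V=(p*·451.6196+(1−p*)·478.6088)/1.35=336.8850; Δ=(451.6196−478.6088)/(46.0404−19.0512)=-1.0000; B=V−Δ·S=368.6370
Node (3,1) S=76.7340: V=(p*·386.3957+(1−p*)·451.6196)/1.35=291.9030; Δ=(386.3957−451.6196)/(111.2643−46.0404)=-1.0000; B=V−Δ·S=368.6370
Node (3,2) S=185.4405: V=(p*·228.7713+(1−p*)·386.3957)/1.35=183.1965; Δ=(228.7713−386.3957)/(268.8887−111.2643)=-1.0000; B=V−Δ·S=368.6370
Node (3,3) S=448.1479: V=(p*·152.1544+(1−p*)·228.7713)/1.35=119.3838; Δ=(152.1544−228.7713)/(649.8144−268.8887)=-0.2011; B=V−Δ·S=209.5213
Node (2,0) S=52.9200: V=(p*·291.9030+(1−p*)·336.8850)/1.35=220.1445; Δ=(291.9030−336.8850)/(76.7340−31.7520)=-1.0000; B=V−Δ·S=273.0645
Node (2,1) S=127.8900: V=(p*·183.1965+(1−p*)·291.9030)/1.35=145.1745; Δ=(183.1965−291.9030)/(185.4405−76.7340)=-1.0000; B=V−Δ·S=273.0645
Node (2,2) S=309.0675: V=(p*·119.3838+(1−p*)·183.1965)/1.35=93.9935; Δ=(119.3838−183.1965)/(448.1479−185.4405)=-0.2429; B=V−Δ·S=169.0673
Node (1,0) S=88.2000: V=(p*·145.1745+(1−p*)·220.1445)/1.35=114.0700; Δ=(145.1745−220.1445)/(127.8900−52.9200)=-1.0000; B=V−Δ·S=202.2700
Node (1,1) S=213.1500: V=(p*·93.9935+(1−p*)·145.1745)/1.35=74.0850; Δ=(93.9935−145.1745)/(309.0675−127.8900)=-0.2825; B=V−Δ·S=134.2979
Node (0,0) S=147.0000: V=(p*·74.0850+(1−p*)·114.0700)/1.35=58.3623; Δ=(74.0850−114.0700)/(213.1500−88.2000)=-0.3200; B=V−Δ·S=105.4034
The time-0 hedge costs 58.3623, which is the no-arbitrage price.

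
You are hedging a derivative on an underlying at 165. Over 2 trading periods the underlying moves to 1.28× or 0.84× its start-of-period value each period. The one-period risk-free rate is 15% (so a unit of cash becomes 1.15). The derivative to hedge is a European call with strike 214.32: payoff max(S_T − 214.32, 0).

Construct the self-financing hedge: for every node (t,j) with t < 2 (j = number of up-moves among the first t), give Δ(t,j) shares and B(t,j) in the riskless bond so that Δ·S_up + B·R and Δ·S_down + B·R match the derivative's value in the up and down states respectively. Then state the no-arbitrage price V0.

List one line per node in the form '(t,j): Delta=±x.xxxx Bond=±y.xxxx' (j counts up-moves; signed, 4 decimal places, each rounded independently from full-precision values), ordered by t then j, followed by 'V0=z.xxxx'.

Since d<R<u, set p* = (R−d)/(u−d) = 0.7045; price each node as the discounted p*-expectation of its children.
Terminal values V(2,·): V(2,0)=0.0000, V(2,1)=0.0000, V(2,2)=56.0160
(1,0): S=138.6000. Δ = (V_up−V_dn)/(S_up−S_dn) = (0.0000−0.0000)/(177.4080−116.4240) = 0.0000. V = [p*·0.0000 + (1−p*)·0.0000]/1.15 = 0.0000. B = V − Δ·S = 0.0000.
(1,1): S=211.2000. Δ = (V_up−V_dn)/(S_up−S_dn) = (56.0160−0.0000)/(270.3360−177.4080) = 0.6028. V = [p*·56.0160 + (1−p*)·0.0000]/1.15 = 34.3181. B = V − Δ·S = -92.9910.
(0,0): S=165.0000. Δ = (V_up−V_dn)/(S_up−S_dn) = (34.3181−0.0000)/(211.2000−138.6000) = 0.4727. V = [p*·34.3181 + (1−p*)·0.0000]/1.15 = 21.0249. B = V − Δ·S = -56.9708.
Root portfolio cost Δ·165+B reproduces V0=21.0249.

(0,0): Delta=0.4727 Bond=-56.9708
(1,0): Delta=0.0000 Bond=0.0000
(1,1): Delta=0.6028 Bond=-92.9910
V0=21.0249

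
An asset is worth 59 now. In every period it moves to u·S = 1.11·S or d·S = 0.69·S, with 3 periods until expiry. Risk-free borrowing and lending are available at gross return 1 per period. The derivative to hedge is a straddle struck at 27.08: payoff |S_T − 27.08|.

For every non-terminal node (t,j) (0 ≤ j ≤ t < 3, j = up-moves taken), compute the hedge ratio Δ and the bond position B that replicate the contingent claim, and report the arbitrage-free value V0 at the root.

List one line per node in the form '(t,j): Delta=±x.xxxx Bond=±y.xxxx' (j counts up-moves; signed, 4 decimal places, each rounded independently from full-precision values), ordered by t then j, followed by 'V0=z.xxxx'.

Under the risk-neutral measure, an up-move has probability p* = (R−d)/(u−d) = 0.7381 and values discount at R = 1.
Terminal payoffs: V(3,0)=7.6980, V(3,1)=4.0998, V(3,2)=23.0788, V(3,3)=53.6102
Node (2,0) S=28.0899: V=(p*·4.0998+(1−p*)·7.6980)/1=5.0422; Δ=(4.0998−7.6980)/(31.1798−19.3820)=-0.3050; B=V−Δ·S=13.6093
Node (2,1) S=45.1881: V=(p*·23.0788+(1−p*)·4.0998)/1=18.1081; Δ=(23.0788−4.0998)/(50.1588−31.1798)=1.0000; B=V−Δ·S=-27.0800
Node (2,2) S=72.6939: V=(p*·53.6102+(1−p*)·23.0788)/1=45.6139; Δ=(53.6102−23.0788)/(80.6902−50.1588)=1.0000; B=V−Δ·S=-27.0800
Node (1,0) S=40.7100: V=(p*·18.1081+(1−p*)·5.0422)/1=14.6861; Δ=(18.1081−5.0422)/(45.1881−28.0899)=0.7642; B=V−Δ·S=-16.4233
Node (1,1) S=65.4900: V=(p*·45.6139+(1−p*)·18.1081)/1=38.4100; Δ=(45.6139−18.1081)/(72.6939−45.1881)=1.0000; B=V−Δ·S=-27.0800
Node (0,0) S=59.0000: V=(p*·38.4100+(1−p*)·14.6861)/1=32.1966; Δ=(38.4100−14.6861)/(65.4900−40.7100)=0.9574; B=V−Δ·S=-24.2890
Root portfolio cost Δ·59+B reproduces V0=32.1966.

(0,0): Delta=0.9574 Bond=-24.2890
(1,0): Delta=0.7642 Bond=-16.4233
(1,1): Delta=1.0000 Bond=-27.0800
(2,0): Delta=-0.3050 Bond=13.6093
(2,1): Delta=1.0000 Bond=-27.0800
(2,2): Delta=1.0000 Bond=-27.0800
V0=32.1966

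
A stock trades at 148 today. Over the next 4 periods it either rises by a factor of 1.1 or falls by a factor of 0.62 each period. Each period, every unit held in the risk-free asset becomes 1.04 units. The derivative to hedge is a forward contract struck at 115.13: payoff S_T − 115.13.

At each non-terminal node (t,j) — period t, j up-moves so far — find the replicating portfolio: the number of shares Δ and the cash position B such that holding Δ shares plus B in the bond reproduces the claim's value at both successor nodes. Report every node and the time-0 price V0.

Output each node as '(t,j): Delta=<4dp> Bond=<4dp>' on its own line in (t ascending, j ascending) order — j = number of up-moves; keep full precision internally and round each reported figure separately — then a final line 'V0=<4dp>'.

Risk-neutral probability p* = (R−d)/(u−d) = (1.04−0.62)/(1.1−0.62) = 0.8750.
At expiry t=4: V(4,0)=-93.2610, V(4,1)=-76.3302, V(4,2)=-46.2916, V(4,3)=7.0026, V(4,4)=101.5568
  t=3,j=0: stock 35.2725 → up 38.7998 (V=-76.3302), down 21.8690 (V=-93.2610). Price -75.4294; hedge Δ=1.0000, bond B=-110.7019.
  t=3,j=1: stock 62.5803 → up 68.8384 (V=-46.2916), down 38.7998 (V=-76.3302). Price -48.1216; hedge Δ=1.0000, bond B=-110.7019.
  t=3,j=2: stock 111.0296 → up 122.1326 (V=7.0026), down 68.8384 (V=-46.2916). Price 0.3277; hedge Δ=1.0000, bond B=-110.7019.
  t=3,j=3: stock 196.9880 → up 216.6868 (V=101.5568), down 122.1326 (V=7.0026). Price 86.2861; hedge Δ=1.0000, bond B=-110.7019.
  t=2,j=0: stock 56.8912 → up 62.5803 (V=-48.1216), down 35.2725 (V=-75.4294). Price -49.5530; hedge Δ=1.0000, bond B=-106.4442.
  t=2,j=1: stock 100.9360 → up 111.0296 (V=0.3277), down 62.5803 (V=-48.1216). Price -5.5082; hedge Δ=1.0000, bond B=-106.4442.
  t=2,j=2: stock 179.0800 → up 196.9880 (V=86.2861), down 111.0296 (V=0.3277). Price 72.6358; hedge Δ=1.0000, bond B=-106.4442.
  t=1,j=0: stock 91.7600 → up 100.9360 (V=-5.5082), down 56.8912 (V=-49.5530). Price -10.5902; hedge Δ=1.0000, bond B=-102.3502.
  t=1,j=1: stock 162.8000 → up 179.0800 (V=72.6358), down 100.9360 (V=-5.5082). Price 60.4498; hedge Δ=1.0000, bond B=-102.3502.
  t=0,j=0: stock 148.0000 → up 162.8000 (V=60.4498), down 91.7600 (V=-10.5902). Price 49.5864; hedge Δ=1.0000, bond B=-98.4136.
Root portfolio cost Δ·148+B reproduces V0=49.5864.

(0,0): Delta=1.0000 Bond=-98.4136
(1,0): Delta=1.0000 Bond=-102.3502
(1,1): Delta=1.0000 Bond=-102.3502
(2,0): Delta=1.0000 Bond=-106.4442
(2,1): Delta=1.0000 Bond=-106.4442
(2,2): Delta=1.0000 Bond=-106.4442
(3,0): Delta=1.0000 Bond=-110.7019
(3,1): Delta=1.0000 Bond=-110.7019
(3,2): Delta=1.0000 Bond=-110.7019
(3,3): Delta=1.0000 Bond=-110.7019
V0=49.5864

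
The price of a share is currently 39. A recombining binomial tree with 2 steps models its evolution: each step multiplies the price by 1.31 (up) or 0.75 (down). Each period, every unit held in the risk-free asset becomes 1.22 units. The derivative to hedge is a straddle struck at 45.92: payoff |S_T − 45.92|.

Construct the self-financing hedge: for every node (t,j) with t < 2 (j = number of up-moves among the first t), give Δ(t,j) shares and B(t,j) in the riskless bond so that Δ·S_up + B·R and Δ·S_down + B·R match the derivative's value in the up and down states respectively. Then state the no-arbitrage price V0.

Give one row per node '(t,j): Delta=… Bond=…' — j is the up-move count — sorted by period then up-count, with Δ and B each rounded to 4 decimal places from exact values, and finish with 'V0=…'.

The replicating-portfolio and risk-neutral prices coincide; use p* = (1.22−0.75)/(1.31−0.75) = 0.8393 for the latter.
Terminal payoffs: V(2,0)=23.9825, V(2,1)=7.6025, V(2,2)=21.0079
(1,0): S=29.2500. Δ = (V_up−V_dn)/(S_up−S_dn) = (7.6025−23.9825)/(38.3175−21.9375) = -1.0000. V = [p*·7.6025 + (1−p*)·23.9825]/1.22 = 8.3893. B = V − Δ·S = 37.6393.
(1,1): S=51.0900. Δ = (V_up−V_dn)/(S_up−S_dn) = (21.0079−7.6025)/(66.9279−38.3175) = 0.4685. V = [p*·21.0079 + (1−p*)·7.6025]/1.22 = 15.4537. B = V − Δ·S = -8.4846.
(0,0): S=39.0000. Δ = (V_up−V_dn)/(S_up−S_dn) = (15.4537−8.3893)/(51.0900−29.2500) = 0.3235. V = [p*·15.4537 + (1−p*)·8.3893]/1.22 = 11.7363. B = V − Δ·S = -0.8785.
Self-financing check: at every node Δ·S+B equals the discounted successor values.

(0,0): Delta=0.3235 Bond=-0.8785
(1,0): Delta=-1.0000 Bond=37.6393
(1,1): Delta=0.4685 Bond=-8.4846
V0=11.7363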